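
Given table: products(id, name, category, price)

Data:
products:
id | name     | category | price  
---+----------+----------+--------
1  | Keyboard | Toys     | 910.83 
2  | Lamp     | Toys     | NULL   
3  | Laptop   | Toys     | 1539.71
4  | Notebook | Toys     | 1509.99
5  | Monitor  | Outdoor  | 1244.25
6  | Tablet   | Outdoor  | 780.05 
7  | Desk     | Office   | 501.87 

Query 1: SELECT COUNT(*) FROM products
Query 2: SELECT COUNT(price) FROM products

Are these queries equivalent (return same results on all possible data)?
No, not equivalent

Query 1 returns: [(7,)]
Query 2 returns: [(6,)]

Reason: COUNT(*) includes NULLs, COUNT(column) excludes them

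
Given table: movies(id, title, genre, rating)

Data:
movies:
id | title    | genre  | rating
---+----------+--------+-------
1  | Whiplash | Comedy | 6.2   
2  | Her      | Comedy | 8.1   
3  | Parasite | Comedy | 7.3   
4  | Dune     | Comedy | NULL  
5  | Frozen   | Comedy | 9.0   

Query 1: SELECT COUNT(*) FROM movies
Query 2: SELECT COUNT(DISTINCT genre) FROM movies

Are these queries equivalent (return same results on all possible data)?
No, not equivalent

Query 1 returns: [(5,)]
Query 2 returns: [(1,)]

Reason: COUNT(*) counts rows, COUNT(DISTINCT genre) counts unique genres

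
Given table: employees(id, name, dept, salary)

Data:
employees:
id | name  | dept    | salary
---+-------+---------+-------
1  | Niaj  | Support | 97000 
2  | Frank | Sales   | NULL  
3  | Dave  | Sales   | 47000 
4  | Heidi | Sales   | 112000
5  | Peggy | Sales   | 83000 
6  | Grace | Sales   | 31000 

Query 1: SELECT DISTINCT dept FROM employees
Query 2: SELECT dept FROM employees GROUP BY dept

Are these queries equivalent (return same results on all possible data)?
Yes, equivalent

Both queries return: [('Sales',), ('Support',)]

Reason: Both get unique depts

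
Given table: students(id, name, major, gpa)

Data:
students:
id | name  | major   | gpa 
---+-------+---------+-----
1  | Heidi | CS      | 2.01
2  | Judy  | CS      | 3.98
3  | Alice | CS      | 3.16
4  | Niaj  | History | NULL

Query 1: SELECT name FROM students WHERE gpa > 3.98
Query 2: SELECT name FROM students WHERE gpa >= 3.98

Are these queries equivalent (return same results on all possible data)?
No, not equivalent

Query 1 returns: []
Query 2 returns: [('Judy',)]

Reason: > vs >= gives different results when gpa = 3.98 exists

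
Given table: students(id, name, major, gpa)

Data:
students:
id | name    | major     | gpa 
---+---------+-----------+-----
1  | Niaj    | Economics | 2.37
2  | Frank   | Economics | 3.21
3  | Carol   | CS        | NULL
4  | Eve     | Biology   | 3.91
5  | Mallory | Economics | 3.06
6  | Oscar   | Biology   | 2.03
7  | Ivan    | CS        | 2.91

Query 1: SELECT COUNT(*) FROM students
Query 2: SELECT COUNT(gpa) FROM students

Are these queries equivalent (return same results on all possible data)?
No, not equivalent

Query 1 returns: [(7,)]
Query 2 returns: [(6,)]

Reason: COUNT(*) includes NULLs, COUNT(column) excludes them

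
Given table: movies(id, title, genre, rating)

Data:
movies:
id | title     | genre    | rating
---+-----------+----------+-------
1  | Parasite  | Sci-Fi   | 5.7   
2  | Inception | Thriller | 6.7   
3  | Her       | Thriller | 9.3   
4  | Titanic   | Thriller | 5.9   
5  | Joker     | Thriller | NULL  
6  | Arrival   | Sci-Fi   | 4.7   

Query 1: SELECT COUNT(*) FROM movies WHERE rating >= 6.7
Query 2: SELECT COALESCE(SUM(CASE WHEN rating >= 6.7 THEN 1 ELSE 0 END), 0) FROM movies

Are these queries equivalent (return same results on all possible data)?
Yes, equivalent

Both queries return: [(2,)]

Reason: COUNT with WHERE vs conditional SUM (COALESCE handles empty-table NULL)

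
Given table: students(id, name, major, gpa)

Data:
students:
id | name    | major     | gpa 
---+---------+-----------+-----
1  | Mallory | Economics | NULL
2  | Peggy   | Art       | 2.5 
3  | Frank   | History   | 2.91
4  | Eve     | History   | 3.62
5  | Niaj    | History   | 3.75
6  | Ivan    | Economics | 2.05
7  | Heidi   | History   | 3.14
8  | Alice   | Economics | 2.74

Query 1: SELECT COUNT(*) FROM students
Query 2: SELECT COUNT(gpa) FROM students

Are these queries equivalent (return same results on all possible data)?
No, not equivalent

Query 1 returns: [(8,)]
Query 2 returns: [(7,)]

Reason: COUNT(*) includes NULLs, COUNT(column) excludes them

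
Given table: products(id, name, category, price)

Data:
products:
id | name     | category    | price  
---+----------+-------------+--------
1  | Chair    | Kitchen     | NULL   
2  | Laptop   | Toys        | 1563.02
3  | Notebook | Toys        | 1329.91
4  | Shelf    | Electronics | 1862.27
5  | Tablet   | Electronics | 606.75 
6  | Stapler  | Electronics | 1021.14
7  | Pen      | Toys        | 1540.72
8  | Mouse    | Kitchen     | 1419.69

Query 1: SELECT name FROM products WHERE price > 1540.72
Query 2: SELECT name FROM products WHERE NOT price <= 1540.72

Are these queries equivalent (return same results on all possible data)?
Yes, equivalent

Both queries return: [('Laptop',), ('Shelf',)]

Reason: Both filter price > 1540.72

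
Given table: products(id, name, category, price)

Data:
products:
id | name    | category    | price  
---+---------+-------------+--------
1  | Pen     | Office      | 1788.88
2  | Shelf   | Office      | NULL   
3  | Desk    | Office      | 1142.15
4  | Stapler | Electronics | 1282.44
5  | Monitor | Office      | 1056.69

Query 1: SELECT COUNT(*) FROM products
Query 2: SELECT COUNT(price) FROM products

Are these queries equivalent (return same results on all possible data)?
No, not equivalent

Query 1 returns: [(5,)]
Query 2 returns: [(4,)]

Reason: COUNT(*) includes NULLs, COUNT(column) excludes them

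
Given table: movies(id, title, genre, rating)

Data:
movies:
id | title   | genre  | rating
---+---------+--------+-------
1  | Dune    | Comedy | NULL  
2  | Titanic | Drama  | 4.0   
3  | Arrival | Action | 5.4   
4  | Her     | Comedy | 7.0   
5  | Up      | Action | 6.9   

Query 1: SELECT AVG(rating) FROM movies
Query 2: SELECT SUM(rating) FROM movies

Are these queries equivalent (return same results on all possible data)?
No, not equivalent

Query 1 returns: [(5.825,)]
Query 2 returns: [(23.3,)]

Reason: AVG vs SUM give different aggregate values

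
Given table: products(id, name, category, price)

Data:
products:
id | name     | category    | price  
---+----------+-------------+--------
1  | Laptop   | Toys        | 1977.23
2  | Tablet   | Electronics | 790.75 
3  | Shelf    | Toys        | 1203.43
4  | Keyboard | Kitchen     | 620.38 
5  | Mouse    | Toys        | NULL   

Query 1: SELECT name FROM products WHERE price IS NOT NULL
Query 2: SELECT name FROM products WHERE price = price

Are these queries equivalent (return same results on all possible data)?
Yes, equivalent

Both queries return: [('Keyboard',), ('Laptop',), ('Shelf',), ('Tablet',)]

Reason: IS NOT NULL vs self-equality (both exclude NULLs)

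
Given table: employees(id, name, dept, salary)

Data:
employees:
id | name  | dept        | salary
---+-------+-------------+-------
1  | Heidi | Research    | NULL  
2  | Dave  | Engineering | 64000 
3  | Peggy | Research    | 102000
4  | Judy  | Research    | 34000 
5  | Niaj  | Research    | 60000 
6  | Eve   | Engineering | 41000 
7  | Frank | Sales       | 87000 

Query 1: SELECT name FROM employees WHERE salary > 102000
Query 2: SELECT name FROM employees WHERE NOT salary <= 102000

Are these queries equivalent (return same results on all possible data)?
Yes, equivalent

Both queries return: []

Reason: Both filter salary > 102000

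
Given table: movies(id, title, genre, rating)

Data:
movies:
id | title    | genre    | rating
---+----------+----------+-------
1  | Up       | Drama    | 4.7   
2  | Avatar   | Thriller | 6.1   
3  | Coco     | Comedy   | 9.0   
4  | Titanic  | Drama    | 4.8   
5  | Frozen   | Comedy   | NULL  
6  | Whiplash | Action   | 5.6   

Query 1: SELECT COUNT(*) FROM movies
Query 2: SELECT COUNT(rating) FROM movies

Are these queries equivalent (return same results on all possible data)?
No, not equivalent

Query 1 returns: [(6,)]
Query 2 returns: [(5,)]

Reason: COUNT(*) includes NULLs, COUNT(column) excludes them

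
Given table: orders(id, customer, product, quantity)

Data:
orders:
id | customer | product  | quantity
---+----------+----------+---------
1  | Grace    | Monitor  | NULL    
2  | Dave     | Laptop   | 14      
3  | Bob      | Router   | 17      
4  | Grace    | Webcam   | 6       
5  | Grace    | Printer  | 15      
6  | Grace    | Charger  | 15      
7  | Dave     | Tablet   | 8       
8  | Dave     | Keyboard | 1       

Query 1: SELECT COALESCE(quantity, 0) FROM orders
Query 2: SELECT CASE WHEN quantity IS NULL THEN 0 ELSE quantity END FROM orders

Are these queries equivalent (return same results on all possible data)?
Yes, equivalent

Both queries return: [(0,), (1,), (6,), (8,), (14,), (15,), (15,), (17,)]

Reason: COALESCE vs CASE for NULL handling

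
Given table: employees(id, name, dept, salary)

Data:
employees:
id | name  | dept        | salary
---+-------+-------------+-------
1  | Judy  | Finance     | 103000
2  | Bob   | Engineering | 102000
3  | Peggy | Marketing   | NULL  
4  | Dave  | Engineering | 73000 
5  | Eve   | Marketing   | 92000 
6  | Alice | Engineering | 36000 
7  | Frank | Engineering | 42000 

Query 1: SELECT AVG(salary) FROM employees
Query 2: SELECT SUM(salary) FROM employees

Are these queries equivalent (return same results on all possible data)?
No, not equivalent

Query 1 returns: [(74666.66666666667,)]
Query 2 returns: [(448000,)]

Reason: AVG vs SUM give different aggregate values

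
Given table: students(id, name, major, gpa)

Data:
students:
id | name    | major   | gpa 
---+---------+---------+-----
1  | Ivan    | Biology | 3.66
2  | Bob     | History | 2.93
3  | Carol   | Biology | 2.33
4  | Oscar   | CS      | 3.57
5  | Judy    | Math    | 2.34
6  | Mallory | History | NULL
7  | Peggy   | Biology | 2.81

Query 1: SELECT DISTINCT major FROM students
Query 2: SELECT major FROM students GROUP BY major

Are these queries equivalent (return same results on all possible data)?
Yes, equivalent

Both queries return: [('Biology',), ('CS',), ('History',), ('Math',)]

Reason: Both get unique majors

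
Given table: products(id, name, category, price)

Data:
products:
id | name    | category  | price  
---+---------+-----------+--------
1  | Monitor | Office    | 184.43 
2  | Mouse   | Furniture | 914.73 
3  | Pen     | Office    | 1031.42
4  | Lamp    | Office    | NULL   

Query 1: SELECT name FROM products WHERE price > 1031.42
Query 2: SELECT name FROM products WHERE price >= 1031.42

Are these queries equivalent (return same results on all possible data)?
No, not equivalent

Query 1 returns: []
Query 2 returns: [('Pen',)]

Reason: > vs >= gives different results when price = 1031.42 exists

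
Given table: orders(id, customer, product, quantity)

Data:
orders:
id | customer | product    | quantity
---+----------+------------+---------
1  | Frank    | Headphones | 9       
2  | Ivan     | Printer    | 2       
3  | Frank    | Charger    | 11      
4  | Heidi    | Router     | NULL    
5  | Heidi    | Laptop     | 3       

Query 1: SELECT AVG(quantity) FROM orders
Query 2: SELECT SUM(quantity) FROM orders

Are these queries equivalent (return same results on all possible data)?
No, not equivalent

Query 1 returns: [(6.25,)]
Query 2 returns: [(25,)]

Reason: AVG vs SUM give different aggregate values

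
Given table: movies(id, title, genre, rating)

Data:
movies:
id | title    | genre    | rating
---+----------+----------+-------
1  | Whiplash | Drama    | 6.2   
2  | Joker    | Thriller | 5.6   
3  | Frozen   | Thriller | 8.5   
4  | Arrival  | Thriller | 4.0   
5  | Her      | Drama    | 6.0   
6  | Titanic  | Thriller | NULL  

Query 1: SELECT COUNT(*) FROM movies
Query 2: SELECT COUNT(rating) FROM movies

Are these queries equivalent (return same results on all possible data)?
No, not equivalent

Query 1 returns: [(6,)]
Query 2 returns: [(5,)]

Reason: COUNT(*) includes NULLs, COUNT(column) excludes them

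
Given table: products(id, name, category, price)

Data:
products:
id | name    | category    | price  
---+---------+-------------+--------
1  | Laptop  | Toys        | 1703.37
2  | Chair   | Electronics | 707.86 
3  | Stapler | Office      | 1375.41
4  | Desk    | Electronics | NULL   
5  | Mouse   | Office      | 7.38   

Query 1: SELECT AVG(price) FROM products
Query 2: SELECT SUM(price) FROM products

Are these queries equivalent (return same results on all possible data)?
No, not equivalent

Query 1 returns: [(948.505,)]
Query 2 returns: [(3794.02,)]

Reason: AVG vs SUM give different aggregate values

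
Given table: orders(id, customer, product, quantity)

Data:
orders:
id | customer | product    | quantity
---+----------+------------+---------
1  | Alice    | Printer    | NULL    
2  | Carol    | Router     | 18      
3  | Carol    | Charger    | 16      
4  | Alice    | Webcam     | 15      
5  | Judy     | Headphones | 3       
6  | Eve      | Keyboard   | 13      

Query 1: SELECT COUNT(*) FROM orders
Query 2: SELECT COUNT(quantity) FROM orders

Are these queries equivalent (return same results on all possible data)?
No, not equivalent

Query 1 returns: [(6,)]
Query 2 returns: [(5,)]

Reason: COUNT(*) includes NULLs, COUNT(column) excludes them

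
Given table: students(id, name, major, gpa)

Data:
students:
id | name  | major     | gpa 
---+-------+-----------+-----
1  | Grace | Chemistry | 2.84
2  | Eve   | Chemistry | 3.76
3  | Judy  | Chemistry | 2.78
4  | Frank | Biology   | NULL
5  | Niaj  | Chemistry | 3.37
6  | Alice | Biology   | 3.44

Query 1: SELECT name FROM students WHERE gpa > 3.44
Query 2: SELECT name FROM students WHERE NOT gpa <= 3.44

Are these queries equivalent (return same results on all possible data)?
Yes, equivalent

Both queries return: [('Eve',)]

Reason: Both filter gpa > 3.44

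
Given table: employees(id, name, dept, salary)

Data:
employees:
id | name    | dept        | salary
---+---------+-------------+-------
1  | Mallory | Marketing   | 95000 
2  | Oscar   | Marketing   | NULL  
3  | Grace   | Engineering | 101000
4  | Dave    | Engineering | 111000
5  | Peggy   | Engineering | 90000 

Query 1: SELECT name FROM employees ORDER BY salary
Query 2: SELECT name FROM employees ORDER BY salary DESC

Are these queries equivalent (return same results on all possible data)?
No, not equivalent

Query 1 returns: [('Oscar',), ('Peggy',), ('Mallory',), ('Grace',), ('Dave',)]
Query 2 returns: [('Dave',), ('Grace',), ('Mallory',), ('Peggy',), ('Oscar',)]

Reason: ASC vs DESC gives opposite ordering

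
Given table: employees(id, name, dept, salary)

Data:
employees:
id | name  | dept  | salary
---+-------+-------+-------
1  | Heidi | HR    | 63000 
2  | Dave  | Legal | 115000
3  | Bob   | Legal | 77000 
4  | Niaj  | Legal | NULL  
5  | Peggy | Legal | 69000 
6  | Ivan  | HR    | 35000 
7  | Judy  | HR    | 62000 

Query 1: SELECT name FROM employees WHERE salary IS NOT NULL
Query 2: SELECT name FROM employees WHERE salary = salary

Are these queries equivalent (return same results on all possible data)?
Yes, equivalent

Both queries return: [('Bob',), ('Dave',), ('Heidi',), ('Ivan',), ('Judy',), ('Peggy',)]

Reason: IS NOT NULL vs self-equality (both exclude NULLs)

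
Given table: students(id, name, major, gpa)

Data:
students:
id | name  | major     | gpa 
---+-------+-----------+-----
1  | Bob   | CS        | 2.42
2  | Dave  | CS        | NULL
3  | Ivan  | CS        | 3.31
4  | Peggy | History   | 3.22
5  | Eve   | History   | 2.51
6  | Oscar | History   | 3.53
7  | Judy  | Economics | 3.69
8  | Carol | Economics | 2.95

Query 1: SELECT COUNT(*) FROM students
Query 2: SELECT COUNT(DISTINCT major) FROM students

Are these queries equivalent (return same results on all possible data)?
No, not equivalent

Query 1 returns: [(8,)]
Query 2 returns: [(3,)]

Reason: COUNT(*) counts rows, COUNT(DISTINCT major) counts unique majors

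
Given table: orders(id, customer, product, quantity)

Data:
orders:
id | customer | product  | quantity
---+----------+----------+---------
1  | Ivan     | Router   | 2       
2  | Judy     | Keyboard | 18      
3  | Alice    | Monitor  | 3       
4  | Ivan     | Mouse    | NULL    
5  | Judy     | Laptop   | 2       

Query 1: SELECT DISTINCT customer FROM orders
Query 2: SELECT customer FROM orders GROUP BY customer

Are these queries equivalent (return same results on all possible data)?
Yes, equivalent

Both queries return: [('Alice',), ('Ivan',), ('Judy',)]

Reason: Both get unique customers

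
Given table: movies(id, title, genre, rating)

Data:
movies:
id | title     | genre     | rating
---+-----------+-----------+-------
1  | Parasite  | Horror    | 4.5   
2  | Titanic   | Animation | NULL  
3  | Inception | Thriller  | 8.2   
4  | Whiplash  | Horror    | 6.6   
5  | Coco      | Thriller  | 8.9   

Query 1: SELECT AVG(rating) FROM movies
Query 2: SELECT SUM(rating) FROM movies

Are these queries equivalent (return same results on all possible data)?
No, not equivalent

Query 1 returns: [(7.05,)]
Query 2 returns: [(28.2,)]

Reason: AVG vs SUM give different aggregate values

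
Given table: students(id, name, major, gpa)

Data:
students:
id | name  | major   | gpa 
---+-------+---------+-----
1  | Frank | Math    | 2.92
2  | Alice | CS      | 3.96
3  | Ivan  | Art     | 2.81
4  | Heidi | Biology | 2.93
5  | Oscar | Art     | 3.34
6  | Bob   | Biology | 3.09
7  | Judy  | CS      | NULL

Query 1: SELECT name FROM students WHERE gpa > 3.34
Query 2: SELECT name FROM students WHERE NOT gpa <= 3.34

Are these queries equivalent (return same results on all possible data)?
Yes, equivalent

Both queries return: [('Alice',)]

Reason: Both filter gpa > 3.34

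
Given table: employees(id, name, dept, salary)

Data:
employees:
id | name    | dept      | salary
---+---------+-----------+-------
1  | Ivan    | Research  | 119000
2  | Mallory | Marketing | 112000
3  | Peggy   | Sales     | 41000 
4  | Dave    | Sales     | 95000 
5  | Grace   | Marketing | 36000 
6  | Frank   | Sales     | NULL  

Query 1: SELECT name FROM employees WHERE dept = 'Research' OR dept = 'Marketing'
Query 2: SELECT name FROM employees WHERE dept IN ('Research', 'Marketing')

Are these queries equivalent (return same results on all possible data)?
Yes, equivalent

Both queries return: [('Grace',), ('Ivan',), ('Mallory',)]

Reason: OR vs IN are equivalent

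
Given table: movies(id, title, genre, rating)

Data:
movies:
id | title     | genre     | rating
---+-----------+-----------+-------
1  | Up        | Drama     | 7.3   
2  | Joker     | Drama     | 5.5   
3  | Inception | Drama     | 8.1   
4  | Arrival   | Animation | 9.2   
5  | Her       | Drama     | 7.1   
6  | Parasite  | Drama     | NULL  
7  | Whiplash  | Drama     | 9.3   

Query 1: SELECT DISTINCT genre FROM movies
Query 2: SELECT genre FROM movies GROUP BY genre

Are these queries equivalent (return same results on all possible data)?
Yes, equivalent

Both queries return: [('Animation',), ('Drama',)]

Reason: Both get unique genres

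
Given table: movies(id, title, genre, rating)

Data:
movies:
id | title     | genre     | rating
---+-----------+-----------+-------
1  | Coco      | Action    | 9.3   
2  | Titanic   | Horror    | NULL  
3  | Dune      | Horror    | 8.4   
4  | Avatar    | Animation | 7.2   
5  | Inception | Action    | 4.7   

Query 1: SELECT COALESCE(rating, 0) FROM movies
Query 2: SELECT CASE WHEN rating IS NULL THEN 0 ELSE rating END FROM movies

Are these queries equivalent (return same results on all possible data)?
Yes, equivalent

Both queries return: [(0,), (4.7,), (7.2,), (8.4,), (9.3,)]

Reason: COALESCE vs CASE for NULL handling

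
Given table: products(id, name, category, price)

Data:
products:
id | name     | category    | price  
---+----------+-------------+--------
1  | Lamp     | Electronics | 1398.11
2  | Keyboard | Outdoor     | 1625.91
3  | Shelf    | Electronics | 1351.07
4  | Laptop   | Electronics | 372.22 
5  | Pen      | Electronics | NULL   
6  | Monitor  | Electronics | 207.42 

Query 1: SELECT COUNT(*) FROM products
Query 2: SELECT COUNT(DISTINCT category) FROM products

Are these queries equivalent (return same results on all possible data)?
No, not equivalent

Query 1 returns: [(6,)]
Query 2 returns: [(2,)]

Reason: COUNT(*) counts rows, COUNT(DISTINCT category) counts unique categorys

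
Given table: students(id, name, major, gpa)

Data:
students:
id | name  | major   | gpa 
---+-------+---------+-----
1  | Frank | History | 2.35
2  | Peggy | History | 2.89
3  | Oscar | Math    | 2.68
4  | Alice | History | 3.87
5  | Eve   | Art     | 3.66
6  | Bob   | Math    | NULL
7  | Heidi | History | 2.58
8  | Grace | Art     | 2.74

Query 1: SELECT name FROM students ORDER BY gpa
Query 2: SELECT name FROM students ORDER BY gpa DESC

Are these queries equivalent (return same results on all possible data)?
No, not equivalent

Query 1 returns: [('Bob',), ('Frank',), ('Heidi',), ('Oscar',), ('Grace',), ('Peggy',), ('Eve',), ('Alice',)]
Query 2 returns: [('Alice',), ('Eve',), ('Peggy',), ('Grace',), ('Oscar',), ('Heidi',), ('Frank',), ('Bob',)]

Reason: ASC vs DESC gives opposite ordering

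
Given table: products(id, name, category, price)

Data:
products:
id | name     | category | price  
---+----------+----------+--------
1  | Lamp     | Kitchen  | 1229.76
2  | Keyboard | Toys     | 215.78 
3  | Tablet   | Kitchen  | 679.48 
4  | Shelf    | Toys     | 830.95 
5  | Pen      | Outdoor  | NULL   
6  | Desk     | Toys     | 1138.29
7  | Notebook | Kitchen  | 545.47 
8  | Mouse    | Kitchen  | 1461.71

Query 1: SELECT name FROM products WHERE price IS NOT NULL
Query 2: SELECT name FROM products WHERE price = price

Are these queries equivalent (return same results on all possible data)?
Yes, equivalent

Both queries return: [('Desk',), ('Keyboard',), ('Lamp',), ('Mouse',), ('Notebook',), ('Shelf',), ('Tablet',)]

Reason: IS NOT NULL vs self-equality (both exclude NULLs)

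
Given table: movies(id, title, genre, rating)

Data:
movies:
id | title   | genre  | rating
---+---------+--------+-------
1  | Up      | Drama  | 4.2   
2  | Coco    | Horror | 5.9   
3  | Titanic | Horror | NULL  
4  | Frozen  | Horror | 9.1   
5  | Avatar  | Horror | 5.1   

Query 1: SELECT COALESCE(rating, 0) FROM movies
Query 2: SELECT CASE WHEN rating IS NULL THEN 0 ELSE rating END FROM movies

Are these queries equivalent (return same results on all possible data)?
Yes, equivalent

Both queries return: [(0,), (4.2,), (5.1,), (5.9,), (9.1,)]

Reason: COALESCE vs CASE for NULL handling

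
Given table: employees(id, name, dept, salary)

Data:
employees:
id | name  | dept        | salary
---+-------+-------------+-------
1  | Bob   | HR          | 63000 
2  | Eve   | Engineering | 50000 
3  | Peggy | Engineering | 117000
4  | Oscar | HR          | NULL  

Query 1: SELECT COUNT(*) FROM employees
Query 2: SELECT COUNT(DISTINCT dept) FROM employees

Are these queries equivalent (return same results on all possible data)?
No, not equivalent

Query 1 returns: [(4,)]
Query 2 returns: [(2,)]

Reason: COUNT(*) counts rows, COUNT(DISTINCT dept) counts unique depts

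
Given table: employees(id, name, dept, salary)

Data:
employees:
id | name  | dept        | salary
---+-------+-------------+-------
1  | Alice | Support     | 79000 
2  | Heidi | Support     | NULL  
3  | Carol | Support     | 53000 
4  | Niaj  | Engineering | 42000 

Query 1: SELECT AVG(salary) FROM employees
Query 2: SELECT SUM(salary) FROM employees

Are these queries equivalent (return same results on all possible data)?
No, not equivalent

Query 1 returns: [(58000.0,)]
Query 2 returns: [(174000,)]

Reason: AVG vs SUM give different aggregate values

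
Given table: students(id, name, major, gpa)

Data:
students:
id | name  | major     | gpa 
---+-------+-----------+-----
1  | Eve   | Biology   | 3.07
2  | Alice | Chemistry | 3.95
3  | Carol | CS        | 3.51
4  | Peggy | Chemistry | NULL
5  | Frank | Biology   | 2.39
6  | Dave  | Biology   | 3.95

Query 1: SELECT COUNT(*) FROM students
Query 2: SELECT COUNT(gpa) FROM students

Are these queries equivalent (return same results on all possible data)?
No, not equivalent

Query 1 returns: [(6,)]
Query 2 returns: [(5,)]

Reason: COUNT(*) includes NULLs, COUNT(column) excludes them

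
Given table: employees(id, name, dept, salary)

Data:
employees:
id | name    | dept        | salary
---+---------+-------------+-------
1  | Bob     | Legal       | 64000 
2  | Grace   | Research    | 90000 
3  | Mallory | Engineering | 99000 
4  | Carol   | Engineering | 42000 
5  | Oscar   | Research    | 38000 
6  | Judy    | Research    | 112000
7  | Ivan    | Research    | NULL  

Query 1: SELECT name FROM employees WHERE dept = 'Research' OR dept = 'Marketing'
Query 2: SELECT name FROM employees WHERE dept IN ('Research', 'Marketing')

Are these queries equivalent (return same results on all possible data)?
Yes, equivalent

Both queries return: [('Grace',), ('Ivan',), ('Judy',), ('Oscar',)]

Reason: OR vs IN are equivalent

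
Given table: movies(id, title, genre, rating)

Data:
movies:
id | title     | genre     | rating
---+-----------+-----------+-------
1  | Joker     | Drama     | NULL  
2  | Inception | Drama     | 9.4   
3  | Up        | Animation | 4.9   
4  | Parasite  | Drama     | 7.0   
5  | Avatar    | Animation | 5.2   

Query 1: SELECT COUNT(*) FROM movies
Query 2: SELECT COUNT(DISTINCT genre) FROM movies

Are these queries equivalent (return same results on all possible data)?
No, not equivalent

Query 1 returns: [(5,)]
Query 2 returns: [(2,)]

Reason: COUNT(*) counts rows, COUNT(DISTINCT genre) counts unique genres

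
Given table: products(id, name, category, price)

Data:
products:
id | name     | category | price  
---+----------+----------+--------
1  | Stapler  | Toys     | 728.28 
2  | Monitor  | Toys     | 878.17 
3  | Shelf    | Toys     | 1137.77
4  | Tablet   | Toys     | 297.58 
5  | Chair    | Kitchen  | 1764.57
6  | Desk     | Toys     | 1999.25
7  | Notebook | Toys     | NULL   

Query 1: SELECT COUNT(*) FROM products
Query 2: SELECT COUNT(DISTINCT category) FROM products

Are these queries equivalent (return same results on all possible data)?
No, not equivalent

Query 1 returns: [(7,)]
Query 2 returns: [(2,)]

Reason: COUNT(*) counts rows, COUNT(DISTINCT category) counts unique categorys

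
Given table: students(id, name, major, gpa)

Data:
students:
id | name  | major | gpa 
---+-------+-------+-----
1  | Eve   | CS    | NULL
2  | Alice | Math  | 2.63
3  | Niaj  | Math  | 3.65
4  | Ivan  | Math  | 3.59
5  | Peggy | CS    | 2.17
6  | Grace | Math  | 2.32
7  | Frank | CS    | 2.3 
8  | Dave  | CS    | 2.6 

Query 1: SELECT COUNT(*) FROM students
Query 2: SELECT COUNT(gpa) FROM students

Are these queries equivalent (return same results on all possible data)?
No, not equivalent

Query 1 returns: [(8,)]
Query 2 returns: [(7,)]

Reason: COUNT(*) includes NULLs, COUNT(column) excludes them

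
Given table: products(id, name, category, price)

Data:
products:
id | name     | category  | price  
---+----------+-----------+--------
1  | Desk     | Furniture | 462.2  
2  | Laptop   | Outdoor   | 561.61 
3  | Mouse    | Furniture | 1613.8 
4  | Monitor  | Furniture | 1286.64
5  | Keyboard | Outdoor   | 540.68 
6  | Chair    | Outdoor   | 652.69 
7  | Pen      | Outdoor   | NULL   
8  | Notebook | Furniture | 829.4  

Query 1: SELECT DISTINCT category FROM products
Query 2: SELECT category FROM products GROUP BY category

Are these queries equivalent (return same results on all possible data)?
Yes, equivalent

Both queries return: [('Furniture',), ('Outdoor',)]

Reason: Both get unique categorys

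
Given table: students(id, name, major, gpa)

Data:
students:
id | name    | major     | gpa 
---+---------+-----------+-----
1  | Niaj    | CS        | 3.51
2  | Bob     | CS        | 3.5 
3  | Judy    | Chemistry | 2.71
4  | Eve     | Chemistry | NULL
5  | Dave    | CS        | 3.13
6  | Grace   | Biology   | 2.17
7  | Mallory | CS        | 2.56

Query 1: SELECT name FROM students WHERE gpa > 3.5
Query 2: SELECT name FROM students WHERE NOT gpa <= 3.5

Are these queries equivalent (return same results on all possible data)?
Yes, equivalent

Both queries return: [('Niaj',)]

Reason: Both filter gpa > 3.5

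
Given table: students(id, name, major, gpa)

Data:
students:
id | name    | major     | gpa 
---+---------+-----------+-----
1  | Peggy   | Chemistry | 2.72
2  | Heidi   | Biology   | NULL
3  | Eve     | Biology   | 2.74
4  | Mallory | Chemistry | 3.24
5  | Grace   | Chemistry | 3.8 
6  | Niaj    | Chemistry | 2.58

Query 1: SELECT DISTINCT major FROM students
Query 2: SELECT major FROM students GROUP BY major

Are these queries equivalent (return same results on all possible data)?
Yes, equivalent

Both queries return: [('Biology',), ('Chemistry',)]

Reason: Both get unique majors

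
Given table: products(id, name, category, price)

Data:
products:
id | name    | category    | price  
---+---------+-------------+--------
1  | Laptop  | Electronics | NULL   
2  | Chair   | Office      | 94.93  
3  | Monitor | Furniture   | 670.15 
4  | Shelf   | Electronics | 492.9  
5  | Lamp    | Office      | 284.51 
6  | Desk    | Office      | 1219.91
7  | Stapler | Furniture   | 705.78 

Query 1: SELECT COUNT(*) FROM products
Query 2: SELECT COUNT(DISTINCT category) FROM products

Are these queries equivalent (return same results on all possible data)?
No, not equivalent

Query 1 returns: [(7,)]
Query 2 returns: [(3,)]

Reason: COUNT(*) counts rows, COUNT(DISTINCT category) counts unique categorys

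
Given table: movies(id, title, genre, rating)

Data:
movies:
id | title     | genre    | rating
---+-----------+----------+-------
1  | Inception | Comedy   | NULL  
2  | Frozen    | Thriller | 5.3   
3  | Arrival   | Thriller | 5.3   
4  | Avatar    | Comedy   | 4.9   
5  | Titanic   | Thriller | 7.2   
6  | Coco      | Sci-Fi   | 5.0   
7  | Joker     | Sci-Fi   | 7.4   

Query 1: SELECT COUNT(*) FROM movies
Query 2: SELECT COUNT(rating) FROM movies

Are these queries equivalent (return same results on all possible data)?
No, not equivalent

Query 1 returns: [(7,)]
Query 2 returns: [(6,)]

Reason: COUNT(*) includes NULLs, COUNT(column) excludes them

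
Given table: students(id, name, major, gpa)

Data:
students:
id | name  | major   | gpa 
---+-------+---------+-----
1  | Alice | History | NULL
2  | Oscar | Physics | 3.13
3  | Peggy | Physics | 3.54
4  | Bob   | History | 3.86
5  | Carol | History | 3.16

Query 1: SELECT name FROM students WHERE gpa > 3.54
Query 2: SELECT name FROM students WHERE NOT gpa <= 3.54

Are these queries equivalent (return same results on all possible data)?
Yes, equivalent

Both queries return: [('Bob',)]

Reason: Both filter gpa > 3.54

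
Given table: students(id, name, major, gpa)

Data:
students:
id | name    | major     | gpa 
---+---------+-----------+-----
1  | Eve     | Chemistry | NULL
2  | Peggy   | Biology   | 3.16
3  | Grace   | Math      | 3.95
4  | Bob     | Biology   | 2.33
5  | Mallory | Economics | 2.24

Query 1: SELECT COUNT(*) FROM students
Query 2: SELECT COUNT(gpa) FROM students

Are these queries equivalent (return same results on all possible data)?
No, not equivalent

Query 1 returns: [(5,)]
Query 2 returns: [(4,)]

Reason: COUNT(*) includes NULLs, COUNT(column) excludes them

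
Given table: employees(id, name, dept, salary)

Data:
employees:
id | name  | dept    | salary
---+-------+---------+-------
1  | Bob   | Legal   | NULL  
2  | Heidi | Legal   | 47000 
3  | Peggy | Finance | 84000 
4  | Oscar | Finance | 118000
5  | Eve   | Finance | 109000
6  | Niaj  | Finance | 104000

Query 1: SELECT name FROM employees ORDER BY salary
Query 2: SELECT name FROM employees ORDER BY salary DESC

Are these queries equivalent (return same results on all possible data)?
No, not equivalent

Query 1 returns: [('Bob',), ('Heidi',), ('Peggy',), ('Niaj',), ('Eve',), ('Oscar',)]
Query 2 returns: [('Oscar',), ('Eve',), ('Niaj',), ('Peggy',), ('Heidi',), ('Bob',)]

Reason: ASC vs DESC gives opposite ordering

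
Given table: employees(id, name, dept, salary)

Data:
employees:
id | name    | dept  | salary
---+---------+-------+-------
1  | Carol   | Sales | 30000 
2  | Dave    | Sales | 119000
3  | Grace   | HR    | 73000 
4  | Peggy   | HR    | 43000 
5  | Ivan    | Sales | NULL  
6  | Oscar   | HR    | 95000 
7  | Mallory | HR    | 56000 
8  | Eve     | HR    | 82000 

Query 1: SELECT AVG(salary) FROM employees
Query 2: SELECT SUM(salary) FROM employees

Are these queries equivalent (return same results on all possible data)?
No, not equivalent

Query 1 returns: [(71142.85714285714,)]
Query 2 returns: [(498000,)]

Reason: AVG vs SUM give different aggregate values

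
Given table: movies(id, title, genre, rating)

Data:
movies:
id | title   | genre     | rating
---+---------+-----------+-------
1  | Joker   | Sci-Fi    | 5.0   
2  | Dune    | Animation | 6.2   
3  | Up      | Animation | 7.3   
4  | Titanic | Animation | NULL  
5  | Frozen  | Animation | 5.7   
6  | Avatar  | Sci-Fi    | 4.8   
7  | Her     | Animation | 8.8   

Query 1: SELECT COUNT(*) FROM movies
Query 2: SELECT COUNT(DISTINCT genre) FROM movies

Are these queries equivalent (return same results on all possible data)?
No, not equivalent

Query 1 returns: [(7,)]
Query 2 returns: [(2,)]

Reason: COUNT(*) counts rows, COUNT(DISTINCT genre) counts unique genres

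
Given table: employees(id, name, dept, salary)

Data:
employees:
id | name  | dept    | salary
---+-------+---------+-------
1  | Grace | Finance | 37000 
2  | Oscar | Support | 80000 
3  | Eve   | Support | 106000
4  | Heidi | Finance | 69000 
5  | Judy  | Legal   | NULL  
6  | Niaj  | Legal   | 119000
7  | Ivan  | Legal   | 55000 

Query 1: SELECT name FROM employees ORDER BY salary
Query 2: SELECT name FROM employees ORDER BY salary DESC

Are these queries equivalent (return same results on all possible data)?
No, not equivalent

Query 1 returns: [('Judy',), ('Grace',), ('Ivan',), ('Heidi',), ('Oscar',), ('Eve',), ('Niaj',)]
Query 2 returns: [('Niaj',), ('Eve',), ('Oscar',), ('Heidi',), ('Ivan',), ('Grace',), ('Judy',)]

Reason: ASC vs DESC gives opposite ordering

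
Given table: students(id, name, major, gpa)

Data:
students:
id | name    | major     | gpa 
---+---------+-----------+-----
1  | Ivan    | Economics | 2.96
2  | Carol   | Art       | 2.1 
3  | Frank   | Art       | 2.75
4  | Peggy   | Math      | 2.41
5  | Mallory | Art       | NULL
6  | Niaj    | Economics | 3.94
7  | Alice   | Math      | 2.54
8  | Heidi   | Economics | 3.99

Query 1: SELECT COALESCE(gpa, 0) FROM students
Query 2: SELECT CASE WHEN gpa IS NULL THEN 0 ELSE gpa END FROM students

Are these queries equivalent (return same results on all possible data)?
Yes, equivalent

Both queries return: [(0,), (2.1,), (2.41,), (2.54,), (2.75,), (2.96,), (3.94,), (3.99,)]

Reason: COALESCE vs CASE for NULL handling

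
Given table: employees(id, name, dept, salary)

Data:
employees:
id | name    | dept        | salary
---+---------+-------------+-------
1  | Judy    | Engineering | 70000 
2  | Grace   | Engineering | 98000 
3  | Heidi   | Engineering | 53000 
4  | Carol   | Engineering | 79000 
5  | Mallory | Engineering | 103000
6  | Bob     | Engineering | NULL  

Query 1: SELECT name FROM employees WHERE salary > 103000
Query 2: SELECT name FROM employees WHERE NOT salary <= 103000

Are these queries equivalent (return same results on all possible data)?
Yes, equivalent

Both queries return: []

Reason: Both filter salary > 103000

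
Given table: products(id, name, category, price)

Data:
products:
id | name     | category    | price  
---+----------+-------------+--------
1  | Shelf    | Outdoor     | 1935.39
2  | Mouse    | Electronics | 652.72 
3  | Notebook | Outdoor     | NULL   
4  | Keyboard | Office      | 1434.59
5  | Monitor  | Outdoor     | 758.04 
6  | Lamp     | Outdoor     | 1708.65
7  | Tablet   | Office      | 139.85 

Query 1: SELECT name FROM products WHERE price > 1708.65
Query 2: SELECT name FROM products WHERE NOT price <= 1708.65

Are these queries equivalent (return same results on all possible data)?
Yes, equivalent

Both queries return: [('Shelf',)]

Reason: Both filter price > 1708.65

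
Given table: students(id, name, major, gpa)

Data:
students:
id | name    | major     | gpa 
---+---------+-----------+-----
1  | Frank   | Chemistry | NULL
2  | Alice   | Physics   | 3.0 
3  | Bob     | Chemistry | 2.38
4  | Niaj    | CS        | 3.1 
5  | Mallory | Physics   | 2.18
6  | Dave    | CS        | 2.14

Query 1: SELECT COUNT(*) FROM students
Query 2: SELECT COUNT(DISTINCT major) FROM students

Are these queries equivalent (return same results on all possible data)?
No, not equivalent

Query 1 returns: [(6,)]
Query 2 returns: [(3,)]

Reason: COUNT(*) counts rows, COUNT(DISTINCT major) counts unique majors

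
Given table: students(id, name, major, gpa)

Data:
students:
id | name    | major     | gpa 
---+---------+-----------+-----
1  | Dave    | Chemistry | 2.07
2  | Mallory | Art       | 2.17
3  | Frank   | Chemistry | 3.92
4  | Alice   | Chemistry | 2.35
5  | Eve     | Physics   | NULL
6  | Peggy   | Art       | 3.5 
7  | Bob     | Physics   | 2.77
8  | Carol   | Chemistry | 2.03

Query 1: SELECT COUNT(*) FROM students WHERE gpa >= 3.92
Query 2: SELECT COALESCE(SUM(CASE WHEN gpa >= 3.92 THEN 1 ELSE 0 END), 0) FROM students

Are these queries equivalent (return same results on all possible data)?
Yes, equivalent

Both queries return: [(1,)]

Reason: COUNT with WHERE vs conditional SUM (COALESCE handles empty-table NULL)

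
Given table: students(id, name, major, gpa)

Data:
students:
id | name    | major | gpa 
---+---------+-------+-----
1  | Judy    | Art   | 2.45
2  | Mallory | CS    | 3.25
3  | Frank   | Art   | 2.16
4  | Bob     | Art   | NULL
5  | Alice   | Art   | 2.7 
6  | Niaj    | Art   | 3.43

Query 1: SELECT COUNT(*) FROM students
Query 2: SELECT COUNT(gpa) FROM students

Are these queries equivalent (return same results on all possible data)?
No, not equivalent

Query 1 returns: [(6,)]
Query 2 returns: [(5,)]

Reason: COUNT(*) includes NULLs, COUNT(column) excludes them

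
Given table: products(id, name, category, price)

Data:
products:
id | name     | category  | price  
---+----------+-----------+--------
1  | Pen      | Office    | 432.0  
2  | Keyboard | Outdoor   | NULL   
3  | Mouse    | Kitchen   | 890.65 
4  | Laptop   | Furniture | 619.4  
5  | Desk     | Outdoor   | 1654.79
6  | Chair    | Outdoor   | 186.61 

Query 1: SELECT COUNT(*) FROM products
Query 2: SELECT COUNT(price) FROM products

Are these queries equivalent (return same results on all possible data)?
No, not equivalent

Query 1 returns: [(6,)]
Query 2 returns: [(5,)]

Reason: COUNT(*) includes NULLs, COUNT(column) excludes them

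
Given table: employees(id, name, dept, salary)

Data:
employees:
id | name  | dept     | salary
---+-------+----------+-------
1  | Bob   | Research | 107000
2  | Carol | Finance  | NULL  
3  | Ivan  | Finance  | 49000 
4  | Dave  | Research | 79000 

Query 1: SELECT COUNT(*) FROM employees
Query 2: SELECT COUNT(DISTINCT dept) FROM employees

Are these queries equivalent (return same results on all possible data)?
No, not equivalent

Query 1 returns: [(4,)]
Query 2 returns: [(2,)]

Reason: COUNT(*) counts rows, COUNT(DISTINCT dept) counts unique depts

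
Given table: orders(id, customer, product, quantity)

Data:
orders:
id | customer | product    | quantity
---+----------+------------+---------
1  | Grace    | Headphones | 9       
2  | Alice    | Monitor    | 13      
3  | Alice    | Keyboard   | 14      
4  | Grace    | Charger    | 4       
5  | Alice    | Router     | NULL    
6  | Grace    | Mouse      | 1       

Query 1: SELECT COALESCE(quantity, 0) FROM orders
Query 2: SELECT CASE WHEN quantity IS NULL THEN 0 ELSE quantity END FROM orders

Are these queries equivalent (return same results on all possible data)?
Yes, equivalent

Both queries return: [(0,), (1,), (4,), (9,), (13,), (14,)]

Reason: COALESCE vs CASE for NULL handling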